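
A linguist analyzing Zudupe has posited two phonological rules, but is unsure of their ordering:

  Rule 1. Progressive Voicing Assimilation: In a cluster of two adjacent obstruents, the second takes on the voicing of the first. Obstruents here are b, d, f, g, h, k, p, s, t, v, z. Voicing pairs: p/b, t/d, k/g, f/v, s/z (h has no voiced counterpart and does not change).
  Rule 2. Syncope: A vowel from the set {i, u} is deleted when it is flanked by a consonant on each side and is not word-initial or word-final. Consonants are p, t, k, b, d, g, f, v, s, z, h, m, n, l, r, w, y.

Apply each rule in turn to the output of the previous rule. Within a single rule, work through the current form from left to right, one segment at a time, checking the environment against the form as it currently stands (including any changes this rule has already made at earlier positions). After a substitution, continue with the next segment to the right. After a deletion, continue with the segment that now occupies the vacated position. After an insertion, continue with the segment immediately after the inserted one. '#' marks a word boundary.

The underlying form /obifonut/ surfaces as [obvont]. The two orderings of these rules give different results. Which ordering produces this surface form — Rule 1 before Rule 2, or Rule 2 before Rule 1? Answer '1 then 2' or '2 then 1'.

2 then 1

Order 1 then 2:
  1 Progressive Voicing Assimilation: no change — [obifonut]
  2 Syncope: [obifonut] → [obfont]
  result: [obfont]
Order 2 then 1:
  2 Syncope: [obifonut] → [obfont]
  1 Progressive Voicing Assimilation: [obfont] → [obvont]
  result: [obvont]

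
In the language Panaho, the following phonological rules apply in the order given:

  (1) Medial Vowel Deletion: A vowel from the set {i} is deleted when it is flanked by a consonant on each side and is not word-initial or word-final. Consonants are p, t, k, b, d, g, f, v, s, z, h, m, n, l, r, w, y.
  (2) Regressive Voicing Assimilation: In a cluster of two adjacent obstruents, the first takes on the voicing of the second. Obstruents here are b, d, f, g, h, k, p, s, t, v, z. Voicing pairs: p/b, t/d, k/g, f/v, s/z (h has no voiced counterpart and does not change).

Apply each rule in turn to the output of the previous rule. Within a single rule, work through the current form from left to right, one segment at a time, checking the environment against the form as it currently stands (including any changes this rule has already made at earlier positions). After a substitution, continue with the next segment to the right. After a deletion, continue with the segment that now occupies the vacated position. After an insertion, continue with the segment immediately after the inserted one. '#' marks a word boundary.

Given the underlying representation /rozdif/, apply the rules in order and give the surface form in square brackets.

(1) Medial Vowel Deletion: [rozdif] → [rozdf]
(2) Regressive Voicing Assimilation: [rozdf] → [roztf]

[roztf]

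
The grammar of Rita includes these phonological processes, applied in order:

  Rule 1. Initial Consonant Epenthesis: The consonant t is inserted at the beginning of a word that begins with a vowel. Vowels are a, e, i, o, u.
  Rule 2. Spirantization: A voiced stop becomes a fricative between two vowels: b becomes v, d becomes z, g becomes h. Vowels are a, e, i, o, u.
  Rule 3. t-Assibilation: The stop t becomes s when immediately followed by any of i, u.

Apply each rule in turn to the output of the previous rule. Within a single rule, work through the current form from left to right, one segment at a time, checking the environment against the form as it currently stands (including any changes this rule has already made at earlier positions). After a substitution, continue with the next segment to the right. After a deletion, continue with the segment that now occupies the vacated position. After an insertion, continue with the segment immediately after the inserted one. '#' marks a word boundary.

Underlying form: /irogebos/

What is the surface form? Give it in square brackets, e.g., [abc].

Rule 1 Initial Consonant Epenthesis: [irogebos] → [tirogebos]
Rule 2 Spirantization: [tirogebos] → [tirohevos]
Rule 3 t-Assibilation: [tirohevos] → [sirohevos]

[sirohevos]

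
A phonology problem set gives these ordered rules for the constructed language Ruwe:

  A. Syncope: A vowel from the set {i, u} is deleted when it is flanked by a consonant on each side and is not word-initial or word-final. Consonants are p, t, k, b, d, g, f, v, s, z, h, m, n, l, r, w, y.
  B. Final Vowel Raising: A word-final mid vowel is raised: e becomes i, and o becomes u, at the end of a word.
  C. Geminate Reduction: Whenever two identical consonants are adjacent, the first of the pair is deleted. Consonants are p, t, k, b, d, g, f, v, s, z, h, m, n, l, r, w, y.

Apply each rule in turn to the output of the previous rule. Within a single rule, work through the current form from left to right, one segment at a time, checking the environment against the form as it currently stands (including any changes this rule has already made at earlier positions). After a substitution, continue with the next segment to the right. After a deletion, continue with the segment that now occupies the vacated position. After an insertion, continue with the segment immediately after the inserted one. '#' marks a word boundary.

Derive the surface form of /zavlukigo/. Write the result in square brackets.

A Syncope: [zavlukigo] → [zavlkgo]
B Final Vowel Raising: [zavlkgo] → [zavlkgu]
C Geminate Reduction: no change — [zavlkgu]

[zavlkgu]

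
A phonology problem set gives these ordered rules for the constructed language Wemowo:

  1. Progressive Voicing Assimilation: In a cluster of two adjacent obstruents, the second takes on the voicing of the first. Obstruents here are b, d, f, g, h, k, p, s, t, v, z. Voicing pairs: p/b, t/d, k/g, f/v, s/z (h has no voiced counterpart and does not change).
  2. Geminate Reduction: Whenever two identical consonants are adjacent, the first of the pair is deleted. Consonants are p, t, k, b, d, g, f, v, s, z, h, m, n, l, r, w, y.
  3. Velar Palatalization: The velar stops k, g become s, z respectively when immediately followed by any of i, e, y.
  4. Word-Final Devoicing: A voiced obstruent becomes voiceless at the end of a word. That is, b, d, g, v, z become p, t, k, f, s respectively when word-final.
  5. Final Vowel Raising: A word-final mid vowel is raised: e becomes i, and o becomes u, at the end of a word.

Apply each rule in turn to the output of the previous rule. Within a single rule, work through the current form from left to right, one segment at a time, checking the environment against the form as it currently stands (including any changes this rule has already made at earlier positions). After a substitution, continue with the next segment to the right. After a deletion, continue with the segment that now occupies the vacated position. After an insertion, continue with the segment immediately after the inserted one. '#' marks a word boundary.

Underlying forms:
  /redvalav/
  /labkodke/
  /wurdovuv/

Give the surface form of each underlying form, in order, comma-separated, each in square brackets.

/redvalav/:
  1 Progressive Voicing Assimilation: no change — [redvalav]
  2 Geminate Reduction: no change — [redvalav]
  3 Velar Palatalization: no change — [redvalav]
  4 Word-Final Devoicing: [redvalav] → [redvalaf]
  5 Final Vowel Raising: no change — [redvalaf]
/labkodke/:
  1 Progressive Voicing Assimilation: [labkodke] → [labgodge]
  2 Geminate Reduction: no change — [labgodge]
  3 Velar Palatalization: [labgodge] → [labgodze]
  4 Word-Final Devoicing: no change — [labgodze]
  5 Final Vowel Raising: [labgodze] → [labgodzi]
/wurdovuv/:
  1 Progressive Voicing Assimilation: no change — [wurdovuv]
  2 Geminate Reduction: no change — [wurdovuv]
  3 Velar Palatalization: no change — [wurdovuv]
  4 Word-Final Devoicing: [wurdovuv] → [wurdovuf]
  5 Final Vowel Raising: no change — [wurdovuf]

[redvalaf], [labgodzi], [wurdovuf]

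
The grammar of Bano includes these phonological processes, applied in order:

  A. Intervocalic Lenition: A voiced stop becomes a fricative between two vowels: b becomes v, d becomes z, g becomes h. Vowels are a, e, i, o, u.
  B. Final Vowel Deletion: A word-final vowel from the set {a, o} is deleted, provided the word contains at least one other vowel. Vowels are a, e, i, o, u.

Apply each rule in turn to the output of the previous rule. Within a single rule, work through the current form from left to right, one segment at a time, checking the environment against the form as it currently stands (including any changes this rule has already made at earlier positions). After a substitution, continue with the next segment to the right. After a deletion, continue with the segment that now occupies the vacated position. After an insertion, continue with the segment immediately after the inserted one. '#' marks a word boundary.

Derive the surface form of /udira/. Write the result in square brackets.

[uzir]

A Intervocalic Lenition: [udira] → [uzira]
B Final Vowel Deletion: [uzira] → [uzir]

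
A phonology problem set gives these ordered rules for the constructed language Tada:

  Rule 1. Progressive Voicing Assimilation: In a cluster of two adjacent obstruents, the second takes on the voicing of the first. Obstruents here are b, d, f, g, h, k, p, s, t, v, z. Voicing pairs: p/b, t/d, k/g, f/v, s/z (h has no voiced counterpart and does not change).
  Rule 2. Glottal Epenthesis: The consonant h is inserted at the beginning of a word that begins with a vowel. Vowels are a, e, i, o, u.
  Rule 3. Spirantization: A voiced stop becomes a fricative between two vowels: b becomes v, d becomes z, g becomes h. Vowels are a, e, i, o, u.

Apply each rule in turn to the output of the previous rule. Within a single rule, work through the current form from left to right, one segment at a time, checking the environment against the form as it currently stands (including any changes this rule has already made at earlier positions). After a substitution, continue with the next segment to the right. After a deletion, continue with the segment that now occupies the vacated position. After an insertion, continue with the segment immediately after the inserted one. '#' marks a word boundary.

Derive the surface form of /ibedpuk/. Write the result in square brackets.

Rule 1 Progressive Voicing Assimilation: [ibedpuk] → [ibedbuk]
Rule 2 Glottal Epenthesis: [ibedbuk] → [hibedbuk]
Rule 3 Spirantization: [hibedbuk] → [hivedbuk]

[hivedbuk]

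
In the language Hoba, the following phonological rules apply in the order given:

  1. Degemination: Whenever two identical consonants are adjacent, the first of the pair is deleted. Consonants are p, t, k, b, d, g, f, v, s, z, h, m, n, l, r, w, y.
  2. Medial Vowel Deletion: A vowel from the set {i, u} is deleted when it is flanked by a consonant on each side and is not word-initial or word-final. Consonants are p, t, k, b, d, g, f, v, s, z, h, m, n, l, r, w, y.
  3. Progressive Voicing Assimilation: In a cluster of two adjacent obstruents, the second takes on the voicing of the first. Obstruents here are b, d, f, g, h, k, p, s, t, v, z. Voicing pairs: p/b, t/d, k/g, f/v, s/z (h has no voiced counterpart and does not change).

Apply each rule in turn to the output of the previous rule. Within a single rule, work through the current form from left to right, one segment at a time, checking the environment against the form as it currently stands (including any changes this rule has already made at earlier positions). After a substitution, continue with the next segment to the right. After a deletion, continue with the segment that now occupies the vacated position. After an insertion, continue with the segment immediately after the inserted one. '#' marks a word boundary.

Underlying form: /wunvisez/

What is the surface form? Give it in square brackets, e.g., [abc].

[wnvzez]

1 Degemination: no change — [wunvisez]
2 Medial Vowel Deletion: [wunvisez] → [wnvsez]
3 Progressive Voicing Assimilation: [wnvsez] → [wnvzez]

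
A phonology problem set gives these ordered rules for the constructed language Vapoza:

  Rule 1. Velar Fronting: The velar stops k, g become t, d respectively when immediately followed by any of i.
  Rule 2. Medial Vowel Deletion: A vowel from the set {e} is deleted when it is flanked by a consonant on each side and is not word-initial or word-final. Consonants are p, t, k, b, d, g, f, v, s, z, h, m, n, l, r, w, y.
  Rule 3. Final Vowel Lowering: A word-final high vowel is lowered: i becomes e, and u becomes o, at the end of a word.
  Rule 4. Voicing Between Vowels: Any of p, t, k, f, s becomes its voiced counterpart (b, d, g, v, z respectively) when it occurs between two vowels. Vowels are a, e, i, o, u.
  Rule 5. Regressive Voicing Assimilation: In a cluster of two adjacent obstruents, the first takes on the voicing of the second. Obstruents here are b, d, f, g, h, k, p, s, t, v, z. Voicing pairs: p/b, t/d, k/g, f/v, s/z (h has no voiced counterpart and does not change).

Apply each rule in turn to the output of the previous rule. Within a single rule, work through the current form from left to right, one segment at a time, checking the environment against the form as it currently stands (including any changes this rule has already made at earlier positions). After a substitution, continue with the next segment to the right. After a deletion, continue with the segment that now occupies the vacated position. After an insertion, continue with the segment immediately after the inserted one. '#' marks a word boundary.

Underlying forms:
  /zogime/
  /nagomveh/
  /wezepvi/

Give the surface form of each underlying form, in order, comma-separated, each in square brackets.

/zogime/:
  Rule 1 Velar Fronting: [zogime] → [zodime]
  Rule 2 Medial Vowel Deletion: no change — [zodime]
  Rule 3 Final Vowel Lowering: no change — [zodime]
  Rule 4 Voicing Between Vowels: no change — [zodime]
  Rule 5 Regressive Voicing Assimilation: no change — [zodime]
/nagomveh/:
  Rule 1 Velar Fronting: no change — [nagomveh]
  Rule 2 Medial Vowel Deletion: [nagomveh] → [nagomvh]
  Rule 3 Final Vowel Lowering: no change — [nagomvh]
  Rule 4 Voicing Between Vowels: no change — [nagomvh]
  Rule 5 Regressive Voicing Assimilation: [nagomvh] → [nagomfh]
/wezepvi/:
  Rule 1 Velar Fronting: no change — [wezepvi]
  Rule 2 Medial Vowel Deletion: [wezepvi] → [wzpvi]
  Rule 3 Final Vowel Lowering: [wzpvi] → [wzpve]
  Rule 4 Voicing Between Vowels: no change — [wzpve]
  Rule 5 Regressive Voicing Assimilation: [wzpve] → [wsbve]

[zodime], [nagomfh], [wsbve]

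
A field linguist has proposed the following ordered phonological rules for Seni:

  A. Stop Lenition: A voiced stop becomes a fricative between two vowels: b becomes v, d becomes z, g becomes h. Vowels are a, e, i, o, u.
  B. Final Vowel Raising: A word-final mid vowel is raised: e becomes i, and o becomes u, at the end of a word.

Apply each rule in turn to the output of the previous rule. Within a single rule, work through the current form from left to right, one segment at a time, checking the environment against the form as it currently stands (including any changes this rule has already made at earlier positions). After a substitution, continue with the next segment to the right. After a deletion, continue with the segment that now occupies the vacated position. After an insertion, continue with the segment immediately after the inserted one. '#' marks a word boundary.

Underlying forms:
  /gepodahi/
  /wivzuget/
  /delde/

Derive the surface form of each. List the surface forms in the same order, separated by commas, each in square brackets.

/gepodahi/:
  A Stop Lenition: [gepodahi] → [gepozahi]
  B Final Vowel Raising: no change — [gepozahi]
/wivzuget/:
  A Stop Lenition: [wivzuget] → [wivzuhet]
  B Final Vowel Raising: no change — [wivzuhet]
/delde/:
  A Stop Lenition: no change — [delde]
  B Final Vowel Raising: [delde] → [deldi]

[gepozahi], [wivzuhet], [deldi]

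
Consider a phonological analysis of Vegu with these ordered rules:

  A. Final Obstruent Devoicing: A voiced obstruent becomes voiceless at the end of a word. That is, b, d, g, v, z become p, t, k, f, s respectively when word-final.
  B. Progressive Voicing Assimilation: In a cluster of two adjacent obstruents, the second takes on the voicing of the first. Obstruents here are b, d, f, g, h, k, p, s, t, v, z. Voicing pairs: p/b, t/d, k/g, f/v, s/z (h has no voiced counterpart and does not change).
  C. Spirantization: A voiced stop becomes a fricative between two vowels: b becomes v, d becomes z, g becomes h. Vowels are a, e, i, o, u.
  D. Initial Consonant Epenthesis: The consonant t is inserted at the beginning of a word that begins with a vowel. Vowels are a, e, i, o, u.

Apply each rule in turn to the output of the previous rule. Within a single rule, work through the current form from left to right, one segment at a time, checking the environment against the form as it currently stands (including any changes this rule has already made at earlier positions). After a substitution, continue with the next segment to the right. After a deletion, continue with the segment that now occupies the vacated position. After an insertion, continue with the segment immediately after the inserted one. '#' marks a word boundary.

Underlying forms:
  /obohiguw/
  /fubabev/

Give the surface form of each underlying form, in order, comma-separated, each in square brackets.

/obohiguw/:
  A Final Obstruent Devoicing: no change — [obohiguw]
  B Progressive Voicing Assimilation: no change — [obohiguw]
  C Spirantization: [obohiguw] → [ovohihuw]
  D Initial Consonant Epenthesis: [ovohihuw] → [tovohihuw]
/fubabev/:
  A Final Obstruent Devoicing: [fubabev] → [fubabef]
  B Progressive Voicing Assimilation: no change — [fubabef]
  C Spirantization: [fubabef] → [fuvavef]
  D Initial Consonant Epenthesis: no change — [fuvavef]

[tovohihuw], [fuvavef]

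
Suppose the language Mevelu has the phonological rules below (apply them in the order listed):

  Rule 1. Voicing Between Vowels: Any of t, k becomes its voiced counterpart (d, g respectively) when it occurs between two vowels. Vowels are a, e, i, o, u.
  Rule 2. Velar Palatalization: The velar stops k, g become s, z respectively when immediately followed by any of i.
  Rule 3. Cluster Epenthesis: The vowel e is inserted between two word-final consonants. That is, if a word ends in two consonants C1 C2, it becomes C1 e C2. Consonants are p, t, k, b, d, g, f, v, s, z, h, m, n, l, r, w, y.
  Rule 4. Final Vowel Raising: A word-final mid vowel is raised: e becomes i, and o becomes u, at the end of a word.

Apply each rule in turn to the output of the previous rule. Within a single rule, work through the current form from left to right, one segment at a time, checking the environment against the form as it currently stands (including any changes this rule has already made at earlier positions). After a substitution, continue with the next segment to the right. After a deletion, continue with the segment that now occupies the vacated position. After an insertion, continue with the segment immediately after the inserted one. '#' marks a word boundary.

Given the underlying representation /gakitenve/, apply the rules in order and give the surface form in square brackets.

[gazidenvi]

Rule 1 Voicing Between Vowels: [gakitenve] → [gagidenve]
Rule 2 Velar Palatalization: [gagidenve] → [gazidenve]
Rule 3 Cluster Epenthesis: no change — [gazidenve]
Rule 4 Final Vowel Raising: [gazidenve] → [gazidenvi]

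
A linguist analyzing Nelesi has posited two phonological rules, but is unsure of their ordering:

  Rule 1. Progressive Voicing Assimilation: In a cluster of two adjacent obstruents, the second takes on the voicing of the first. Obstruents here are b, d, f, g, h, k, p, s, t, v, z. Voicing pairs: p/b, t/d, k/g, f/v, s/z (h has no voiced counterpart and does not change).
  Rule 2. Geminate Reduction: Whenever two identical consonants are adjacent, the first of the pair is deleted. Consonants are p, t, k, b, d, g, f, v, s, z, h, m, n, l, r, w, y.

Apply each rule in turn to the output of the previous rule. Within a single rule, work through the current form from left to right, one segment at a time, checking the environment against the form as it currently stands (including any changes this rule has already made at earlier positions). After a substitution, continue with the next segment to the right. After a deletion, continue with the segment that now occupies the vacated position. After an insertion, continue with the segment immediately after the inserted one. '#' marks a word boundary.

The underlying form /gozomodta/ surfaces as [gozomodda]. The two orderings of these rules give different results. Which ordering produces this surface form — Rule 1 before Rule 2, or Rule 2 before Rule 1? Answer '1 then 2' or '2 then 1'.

2 then 1

Order 1 then 2:
  1 Progressive Voicing Assimilation: [gozomodta] → [gozomodda]
  2 Geminate Reduction: [gozomodda] → [gozomoda]
  result: [gozomoda]
Order 2 then 1:
  2 Geminate Reduction: no change — [gozomodta]
  1 Progressive Voicing Assimilation: [gozomodta] → [gozomodda]
  result: [gozomodda]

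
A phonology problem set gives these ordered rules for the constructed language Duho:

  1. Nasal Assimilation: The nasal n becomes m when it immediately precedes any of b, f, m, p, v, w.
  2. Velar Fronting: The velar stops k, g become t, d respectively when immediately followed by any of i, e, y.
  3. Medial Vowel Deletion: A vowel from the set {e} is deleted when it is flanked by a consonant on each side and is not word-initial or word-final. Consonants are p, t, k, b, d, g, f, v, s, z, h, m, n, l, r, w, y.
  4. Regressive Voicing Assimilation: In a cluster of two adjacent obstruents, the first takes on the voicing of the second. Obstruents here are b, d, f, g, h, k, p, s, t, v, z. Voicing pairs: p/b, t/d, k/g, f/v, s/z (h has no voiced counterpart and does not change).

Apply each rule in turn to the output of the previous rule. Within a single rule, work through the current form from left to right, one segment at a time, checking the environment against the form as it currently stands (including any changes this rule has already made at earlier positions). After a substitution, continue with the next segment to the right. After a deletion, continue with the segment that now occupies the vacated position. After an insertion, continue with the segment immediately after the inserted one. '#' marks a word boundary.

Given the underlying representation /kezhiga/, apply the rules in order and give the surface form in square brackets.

1 Nasal Assimilation: no change — [kezhiga]
2 Velar Fronting: [kezhiga] → [tezhiga]
3 Medial Vowel Deletion: [tezhiga] → [tzhiga]
4 Regressive Voicing Assimilation: [tzhiga] → [dshiga]

[dshiga]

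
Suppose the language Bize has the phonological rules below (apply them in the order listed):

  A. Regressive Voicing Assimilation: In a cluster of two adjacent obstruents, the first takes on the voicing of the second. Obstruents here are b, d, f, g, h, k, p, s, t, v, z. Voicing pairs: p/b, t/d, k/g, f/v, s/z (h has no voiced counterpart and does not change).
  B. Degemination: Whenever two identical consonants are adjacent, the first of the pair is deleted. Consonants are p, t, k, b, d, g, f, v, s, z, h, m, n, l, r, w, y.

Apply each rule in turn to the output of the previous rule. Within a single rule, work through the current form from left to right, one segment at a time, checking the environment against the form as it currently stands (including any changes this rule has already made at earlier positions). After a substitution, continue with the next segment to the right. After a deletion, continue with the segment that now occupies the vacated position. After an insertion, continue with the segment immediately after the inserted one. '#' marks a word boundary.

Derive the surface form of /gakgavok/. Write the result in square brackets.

A Regressive Voicing Assimilation: [gakgavok] → [gaggavok]
B Degemination: [gaggavok] → [gagavok]

[gagavok]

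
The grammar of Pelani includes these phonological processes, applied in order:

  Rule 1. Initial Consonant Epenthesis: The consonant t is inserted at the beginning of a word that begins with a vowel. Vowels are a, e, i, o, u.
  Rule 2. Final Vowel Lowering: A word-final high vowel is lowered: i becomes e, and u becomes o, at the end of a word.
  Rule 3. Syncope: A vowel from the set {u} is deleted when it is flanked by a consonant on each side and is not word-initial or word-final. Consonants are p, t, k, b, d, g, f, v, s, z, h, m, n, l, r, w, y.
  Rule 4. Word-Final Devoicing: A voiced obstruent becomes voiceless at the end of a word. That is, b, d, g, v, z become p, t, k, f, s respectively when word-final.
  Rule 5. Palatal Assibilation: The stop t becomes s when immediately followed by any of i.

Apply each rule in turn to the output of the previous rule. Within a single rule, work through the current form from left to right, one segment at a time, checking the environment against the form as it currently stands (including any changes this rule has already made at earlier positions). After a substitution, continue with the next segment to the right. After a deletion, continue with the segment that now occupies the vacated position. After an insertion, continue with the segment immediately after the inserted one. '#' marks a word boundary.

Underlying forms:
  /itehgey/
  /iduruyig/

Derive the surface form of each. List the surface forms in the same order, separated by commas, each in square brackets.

/itehgey/:
  Rule 1 Initial Consonant Epenthesis: [itehgey] → [titehgey]
  Rule 2 Final Vowel Lowering: no change — [titehgey]
  Rule 3 Syncope: no change — [titehgey]
  Rule 4 Word-Final Devoicing: no change — [titehgey]
  Rule 5 Palatal Assibilation: [titehgey] → [sitehgey]
/iduruyig/:
  Rule 1 Initial Consonant Epenthesis: [iduruyig] → [tiduruyig]
  Rule 2 Final Vowel Lowering: no change — [tiduruyig]
  Rule 3 Syncope: [tiduruyig] → [tidryig]
  Rule 4 Word-Final Devoicing: [tidryig] → [tidryik]
  Rule 5 Palatal Assibilation: [tidryik] → [sidryik]

[sitehgey], [sidryik]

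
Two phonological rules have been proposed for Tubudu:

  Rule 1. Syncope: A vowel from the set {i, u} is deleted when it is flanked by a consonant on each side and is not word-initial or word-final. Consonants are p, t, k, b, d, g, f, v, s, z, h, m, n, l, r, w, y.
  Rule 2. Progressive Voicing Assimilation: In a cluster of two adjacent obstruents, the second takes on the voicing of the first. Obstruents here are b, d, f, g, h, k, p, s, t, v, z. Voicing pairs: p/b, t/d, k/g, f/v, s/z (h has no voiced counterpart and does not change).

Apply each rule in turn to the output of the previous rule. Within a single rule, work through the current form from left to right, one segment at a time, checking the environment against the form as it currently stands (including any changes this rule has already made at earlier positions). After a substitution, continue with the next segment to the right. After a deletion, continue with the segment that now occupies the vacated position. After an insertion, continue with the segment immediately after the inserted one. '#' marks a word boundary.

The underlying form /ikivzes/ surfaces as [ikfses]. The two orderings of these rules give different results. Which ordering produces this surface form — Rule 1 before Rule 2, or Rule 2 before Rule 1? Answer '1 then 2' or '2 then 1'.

Order 1 then 2:
  1 Syncope: [ikivzes] → [ikvzes]
  2 Progressive Voicing Assimilation: [ikvzes] → [ikfses]
  result: [ikfses]
Order 2 then 1:
  2 Progressive Voicing Assimilation: no change — [ikivzes]
  1 Syncope: [ikivzes] → [ikvzes]
  result: [ikvzes]

1 then 2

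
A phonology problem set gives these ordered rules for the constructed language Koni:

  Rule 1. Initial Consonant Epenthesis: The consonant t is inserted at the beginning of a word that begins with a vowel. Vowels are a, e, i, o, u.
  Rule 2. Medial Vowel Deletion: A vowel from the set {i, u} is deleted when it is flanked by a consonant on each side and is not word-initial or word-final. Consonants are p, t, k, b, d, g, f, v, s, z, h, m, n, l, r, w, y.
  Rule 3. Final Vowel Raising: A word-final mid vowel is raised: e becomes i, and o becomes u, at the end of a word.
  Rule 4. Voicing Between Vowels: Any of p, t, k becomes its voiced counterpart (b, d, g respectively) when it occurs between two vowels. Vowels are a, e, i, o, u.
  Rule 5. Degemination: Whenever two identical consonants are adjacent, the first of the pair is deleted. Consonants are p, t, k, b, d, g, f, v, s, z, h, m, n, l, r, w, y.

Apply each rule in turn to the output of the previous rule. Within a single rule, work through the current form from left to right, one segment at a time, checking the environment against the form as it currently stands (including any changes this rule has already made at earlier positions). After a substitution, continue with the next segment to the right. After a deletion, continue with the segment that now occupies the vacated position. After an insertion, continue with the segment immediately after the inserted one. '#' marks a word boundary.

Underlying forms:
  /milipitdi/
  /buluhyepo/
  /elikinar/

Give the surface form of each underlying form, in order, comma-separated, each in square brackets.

[mlptdi], [blhyebu], [telknar]

/milipitdi/:
  Rule 1 Initial Consonant Epenthesis: no change — [milipitdi]
  Rule 2 Medial Vowel Deletion: [milipitdi] → [mlptdi]
  Rule 3 Final Vowel Raising: no change — [mlptdi]
  Rule 4 Voicing Between Vowels: no change — [mlptdi]
  Rule 5 Degemination: no change — [mlptdi]
/buluhyepo/:
  Rule 1 Initial Consonant Epenthesis: no change — [buluhyepo]
  Rule 2 Medial Vowel Deletion: [buluhyepo] → [blhyepo]
  Rule 3 Final Vowel Raising: [blhyepo] → [blhyepu]
  Rule 4 Voicing Between Vowels: [blhyepu] → [blhyebu]
  Rule 5 Degemination: no change — [blhyebu]
/elikinar/:
  Rule 1 Initial Consonant Epenthesis: [elikinar] → [telikinar]
  Rule 2 Medial Vowel Deletion: [telikinar] → [telknar]
  Rule 3 Final Vowel Raising: no change — [telknar]
  Rule 4 Voicing Between Vowels: no change — [telknar]
  Rule 5 Degemination: no change — [telknar]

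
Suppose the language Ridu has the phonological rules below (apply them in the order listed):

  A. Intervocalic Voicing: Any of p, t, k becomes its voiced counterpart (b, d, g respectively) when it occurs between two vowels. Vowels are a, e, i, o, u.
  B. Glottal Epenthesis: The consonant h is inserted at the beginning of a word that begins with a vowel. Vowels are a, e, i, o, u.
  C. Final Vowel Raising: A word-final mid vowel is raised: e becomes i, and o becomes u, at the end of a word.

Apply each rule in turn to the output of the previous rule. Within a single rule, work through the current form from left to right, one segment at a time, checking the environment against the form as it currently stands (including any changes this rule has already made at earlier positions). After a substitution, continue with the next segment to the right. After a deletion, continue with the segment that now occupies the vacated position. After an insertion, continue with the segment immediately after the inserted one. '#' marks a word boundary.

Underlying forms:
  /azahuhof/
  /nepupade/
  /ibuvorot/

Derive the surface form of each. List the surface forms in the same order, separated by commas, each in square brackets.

[hazahuhof], [nebubadi], [hibuvorot]

/azahuhof/:
  A Intervocalic Voicing: no change — [azahuhof]
  B Glottal Epenthesis: [azahuhof] → [hazahuhof]
  C Final Vowel Raising: no change — [hazahuhof]
/nepupade/:
  A Intervocalic Voicing: [nepupade] → [nebubade]
  B Glottal Epenthesis: no change — [nebubade]
  C Final Vowel Raising: [nebubade] → [nebubadi]
/ibuvorot/:
  A Intervocalic Voicing: no change — [ibuvorot]
  B Glottal Epenthesis: [ibuvorot] → [hibuvorot]
  C Final Vowel Raising: no change — [hibuvorot]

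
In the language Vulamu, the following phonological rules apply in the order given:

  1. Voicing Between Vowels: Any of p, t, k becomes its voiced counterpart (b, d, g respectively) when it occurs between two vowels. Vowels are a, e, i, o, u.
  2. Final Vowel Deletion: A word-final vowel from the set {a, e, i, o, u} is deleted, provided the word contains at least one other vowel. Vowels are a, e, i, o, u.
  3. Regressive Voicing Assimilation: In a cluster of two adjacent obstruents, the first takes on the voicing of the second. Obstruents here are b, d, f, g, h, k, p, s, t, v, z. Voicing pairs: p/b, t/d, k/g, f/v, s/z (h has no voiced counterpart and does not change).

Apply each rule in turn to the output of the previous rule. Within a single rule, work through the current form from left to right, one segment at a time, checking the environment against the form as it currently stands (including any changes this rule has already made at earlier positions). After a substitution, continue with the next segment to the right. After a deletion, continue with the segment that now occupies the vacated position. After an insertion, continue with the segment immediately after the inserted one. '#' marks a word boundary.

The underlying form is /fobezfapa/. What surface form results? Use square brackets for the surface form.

[fobesfab]

1 Voicing Between Vowels: [fobezfapa] → [fobezfaba]
2 Final Vowel Deletion: [fobezfaba] → [fobezfab]
3 Regressive Voicing Assimilation: [fobezfab] → [fobesfab]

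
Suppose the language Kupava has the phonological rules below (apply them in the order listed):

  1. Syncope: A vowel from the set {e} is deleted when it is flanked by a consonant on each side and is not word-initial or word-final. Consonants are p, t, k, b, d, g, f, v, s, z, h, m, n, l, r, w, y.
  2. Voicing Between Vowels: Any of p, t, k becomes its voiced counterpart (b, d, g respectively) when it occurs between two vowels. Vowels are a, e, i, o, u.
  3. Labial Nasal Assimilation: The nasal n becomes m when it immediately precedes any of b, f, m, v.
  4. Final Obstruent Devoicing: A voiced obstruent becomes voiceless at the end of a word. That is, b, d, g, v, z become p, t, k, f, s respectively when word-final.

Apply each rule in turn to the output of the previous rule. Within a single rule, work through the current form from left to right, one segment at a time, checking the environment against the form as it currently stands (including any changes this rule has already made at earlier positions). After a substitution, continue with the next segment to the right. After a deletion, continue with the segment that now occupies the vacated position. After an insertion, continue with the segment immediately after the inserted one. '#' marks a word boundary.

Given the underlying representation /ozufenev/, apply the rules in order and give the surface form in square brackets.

[ozufmf]

1 Syncope: [ozufenev] → [ozufnv]
2 Voicing Between Vowels: no change — [ozufnv]
3 Labial Nasal Assimilation: [ozufnv] → [ozufmv]
4 Final Obstruent Devoicing: [ozufmv] → [ozufmf]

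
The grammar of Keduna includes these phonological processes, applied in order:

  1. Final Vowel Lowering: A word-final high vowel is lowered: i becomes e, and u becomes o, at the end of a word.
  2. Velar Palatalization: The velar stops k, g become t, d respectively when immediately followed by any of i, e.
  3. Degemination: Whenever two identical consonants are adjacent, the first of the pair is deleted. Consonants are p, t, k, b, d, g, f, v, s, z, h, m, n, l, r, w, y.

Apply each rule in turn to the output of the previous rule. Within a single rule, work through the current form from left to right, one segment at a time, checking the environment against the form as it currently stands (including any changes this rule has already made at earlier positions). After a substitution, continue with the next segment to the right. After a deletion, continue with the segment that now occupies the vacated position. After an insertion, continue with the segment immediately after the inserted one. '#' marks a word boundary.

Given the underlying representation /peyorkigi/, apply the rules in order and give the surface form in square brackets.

[peyortide]

1 Final Vowel Lowering: [peyorkigi] → [peyorkige]
2 Velar Palatalization: [peyorkige] → [peyortide]
3 Degemination: no change — [peyortide]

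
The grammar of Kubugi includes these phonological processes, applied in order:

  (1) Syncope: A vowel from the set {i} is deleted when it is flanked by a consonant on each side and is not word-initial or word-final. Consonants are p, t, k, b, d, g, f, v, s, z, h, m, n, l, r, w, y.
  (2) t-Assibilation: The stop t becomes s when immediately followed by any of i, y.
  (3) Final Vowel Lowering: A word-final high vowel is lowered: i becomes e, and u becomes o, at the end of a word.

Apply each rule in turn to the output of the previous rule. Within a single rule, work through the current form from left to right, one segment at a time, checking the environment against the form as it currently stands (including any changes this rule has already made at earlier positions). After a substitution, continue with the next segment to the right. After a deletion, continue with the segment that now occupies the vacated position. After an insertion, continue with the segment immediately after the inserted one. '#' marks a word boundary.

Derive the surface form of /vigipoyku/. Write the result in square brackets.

(1) Syncope: [vigipoyku] → [vgpoyku]
(2) t-Assibilation: no change — [vgpoyku]
(3) Final Vowel Lowering: [vgpoyku] → [vgpoyko]

[vgpoyko]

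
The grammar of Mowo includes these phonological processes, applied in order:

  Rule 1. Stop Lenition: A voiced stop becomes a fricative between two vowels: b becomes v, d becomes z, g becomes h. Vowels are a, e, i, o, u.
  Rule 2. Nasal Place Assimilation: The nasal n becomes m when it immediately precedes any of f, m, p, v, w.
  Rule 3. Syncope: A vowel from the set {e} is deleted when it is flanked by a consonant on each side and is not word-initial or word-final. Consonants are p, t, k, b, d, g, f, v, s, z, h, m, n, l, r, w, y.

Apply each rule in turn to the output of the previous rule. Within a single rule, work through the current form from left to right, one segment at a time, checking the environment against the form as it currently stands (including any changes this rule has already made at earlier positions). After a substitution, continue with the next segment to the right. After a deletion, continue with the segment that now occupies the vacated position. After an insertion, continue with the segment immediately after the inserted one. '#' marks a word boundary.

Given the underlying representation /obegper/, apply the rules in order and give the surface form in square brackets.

Rule 1 Stop Lenition: [obegper] → [ovegper]
Rule 2 Nasal Place Assimilation: no change — [ovegper]
Rule 3 Syncope: [ovegper] → [ovgpr]

[ovgpr]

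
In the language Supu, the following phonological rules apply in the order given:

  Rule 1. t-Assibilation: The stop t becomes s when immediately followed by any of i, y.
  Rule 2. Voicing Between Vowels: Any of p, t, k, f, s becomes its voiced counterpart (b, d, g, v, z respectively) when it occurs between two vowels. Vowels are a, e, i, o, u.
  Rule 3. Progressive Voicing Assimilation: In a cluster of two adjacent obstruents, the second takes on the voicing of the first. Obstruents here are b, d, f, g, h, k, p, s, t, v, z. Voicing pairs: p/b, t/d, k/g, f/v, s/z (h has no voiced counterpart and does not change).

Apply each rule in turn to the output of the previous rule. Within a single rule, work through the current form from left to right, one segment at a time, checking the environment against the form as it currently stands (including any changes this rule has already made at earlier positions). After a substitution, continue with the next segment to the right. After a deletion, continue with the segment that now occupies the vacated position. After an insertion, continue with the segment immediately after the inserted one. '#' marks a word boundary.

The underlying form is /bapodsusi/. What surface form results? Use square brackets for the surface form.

Rule 1 t-Assibilation: no change — [bapodsusi]
Rule 2 Voicing Between Vowels: [bapodsusi] → [babodsuzi]
Rule 3 Progressive Voicing Assimilation: [babodsuzi] → [babodzuzi]

[babodzuzi]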